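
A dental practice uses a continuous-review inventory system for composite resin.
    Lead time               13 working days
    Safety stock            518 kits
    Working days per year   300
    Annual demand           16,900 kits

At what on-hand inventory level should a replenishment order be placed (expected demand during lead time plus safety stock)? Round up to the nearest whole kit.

1,251 kits

Daily demand d = 16,900 / 300 = 56.333 kits/day
Demand during lead time = 56.333 × 13 = 732.33
Reorder point = 732.33 + 518 = 1,250.33 → round up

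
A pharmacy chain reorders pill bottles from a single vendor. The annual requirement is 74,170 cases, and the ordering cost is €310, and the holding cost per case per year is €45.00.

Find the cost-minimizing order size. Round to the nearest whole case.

1,011 cases

Optimal lot size Q* = (2 × 74,170 × €310 / €45)^½ ≈ 1,010.89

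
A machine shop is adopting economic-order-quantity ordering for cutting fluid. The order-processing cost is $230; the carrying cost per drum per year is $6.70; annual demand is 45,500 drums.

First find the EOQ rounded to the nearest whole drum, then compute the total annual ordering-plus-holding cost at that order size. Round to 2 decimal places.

Optimal lot size Q* = (2 × 45,500 × $230 / $6.7)^½ ≈ 1,767.45 → Q = 1,767 drums
Orders/yr = 45,500/1,767 = 25.750; ordering cost = 25.750 × $230 = $5,922.47
Average inventory = 1,767/2 = 883.5; holding cost = 883.5 × $6.7 = $5,919.45
Total = $5,922.47 + $5,919.45 = $11,841.92

$11,841.92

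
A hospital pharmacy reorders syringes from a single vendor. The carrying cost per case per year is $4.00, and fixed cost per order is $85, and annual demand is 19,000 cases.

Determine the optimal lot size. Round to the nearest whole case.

2DS/H = 2·19,000·85/4 = 807,500.00
EOQ = √807,500.00 ≈ 898.61

899 cases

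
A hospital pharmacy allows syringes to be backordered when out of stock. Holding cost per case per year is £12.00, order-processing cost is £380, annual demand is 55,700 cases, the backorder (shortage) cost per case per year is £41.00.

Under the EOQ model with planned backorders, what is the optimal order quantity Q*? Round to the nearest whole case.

2,135 cases

Basic EOQ = √(2·55,700·380/12) = 1,878.208
Backorder adjustment √((H+b)/b) = √((12+41)/41) = 1.1370
Q* = 1,878.208 × 1.1370 ≈ 2,135.45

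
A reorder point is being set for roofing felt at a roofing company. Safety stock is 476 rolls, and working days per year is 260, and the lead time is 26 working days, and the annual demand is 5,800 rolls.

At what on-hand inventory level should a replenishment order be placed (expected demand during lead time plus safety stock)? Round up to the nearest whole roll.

Daily demand d = 5,800 / 260 = 22.308 rolls/day
Demand during lead time = 22.308 × 26 = 580.00
Reorder point = 580.00 + 476 = 1,056.00 → round up

1,056 rolls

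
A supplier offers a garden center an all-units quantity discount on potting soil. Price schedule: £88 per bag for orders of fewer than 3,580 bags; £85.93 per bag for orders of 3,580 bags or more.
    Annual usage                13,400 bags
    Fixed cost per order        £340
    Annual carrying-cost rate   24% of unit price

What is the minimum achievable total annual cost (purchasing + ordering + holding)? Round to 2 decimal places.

H₁ = 24%×£88 = £21.1200;  H₂ = 24%×£85.93 = £20.6232
EOQ₁ = √(2×13,400×340/21.1200) = 656.84  (< 3,580, feasible at tier 1)
EOQ₂ = √(2×13,400×340/20.6232) = 664.70  (< 3,580 → use Q = 3,580 at tier-2 price)
TC(tier 1 (EOQ₁), Q≈656.8) = £1,193,072.47
TC(tier 2, Q≈3,580.0) = £1,189,650.15
Minimum at tier 2: £1,189,650.15

£1,189,650.15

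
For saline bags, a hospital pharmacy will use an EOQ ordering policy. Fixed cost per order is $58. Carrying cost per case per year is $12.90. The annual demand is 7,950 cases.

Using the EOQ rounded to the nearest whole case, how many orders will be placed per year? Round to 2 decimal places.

29.78 orders per year

Q* = √(2·D·S / H) = √(2·7,950·58 / 12.9) = √71,488.4 ≈ 267.37 → Q = 267
N = D/Q = 7,950/267 ≈ 29.775 orders/yr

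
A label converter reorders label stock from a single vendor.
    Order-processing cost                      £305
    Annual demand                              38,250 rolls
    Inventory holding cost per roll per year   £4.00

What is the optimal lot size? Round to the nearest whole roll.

2,415 rolls

Optimal lot size Q* = (2 × 38,250 × £305 / £4)^½ ≈ 2,415.19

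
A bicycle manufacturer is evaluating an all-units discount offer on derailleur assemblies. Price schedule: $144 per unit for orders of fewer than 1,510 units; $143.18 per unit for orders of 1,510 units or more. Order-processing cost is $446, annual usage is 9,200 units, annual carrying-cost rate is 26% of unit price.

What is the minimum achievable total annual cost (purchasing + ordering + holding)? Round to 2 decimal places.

H₁ = 26%×$144 = $37.4400;  H₂ = 26%×$143.18 = $37.2268
EOQ₁ = √(2×9,200×446/37.4400) = 468.18  (< 1,510, feasible at tier 1)
EOQ₂ = √(2×9,200×446/37.2268) = 469.51  (< 1,510 → use Q = 1,510 at tier-2 price)
TC(tier 1 (EOQ₁), Q≈468.2) = $1,342,328.48
TC(tier 2, Q≈1,510.0) = $1,348,079.58
Minimum at tier 1 (EOQ₁): $1,342,328.48

$1,342,328.48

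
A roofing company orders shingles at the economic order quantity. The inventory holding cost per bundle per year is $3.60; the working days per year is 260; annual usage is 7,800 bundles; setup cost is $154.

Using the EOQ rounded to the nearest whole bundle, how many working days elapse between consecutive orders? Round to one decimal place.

27.2 days

Q* = √(2·D·S / H) = √(2·7,800·154 / 3.6) = √667,333.3 ≈ 816.90 → Q = 817 bundles
Cycle time = (working days × Q)/D = (260 × 817) / 7,800 = 27.233 days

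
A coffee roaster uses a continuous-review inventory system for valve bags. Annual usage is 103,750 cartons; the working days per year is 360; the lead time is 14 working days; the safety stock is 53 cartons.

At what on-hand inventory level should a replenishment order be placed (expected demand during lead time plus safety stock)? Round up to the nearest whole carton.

4,088 cartons

Daily demand d = 103,750 / 360 = 288.194 cartons/day
Demand during lead time = 288.194 × 14 = 4,034.72
Reorder point = 4,034.72 + 53 = 4,087.72 → round up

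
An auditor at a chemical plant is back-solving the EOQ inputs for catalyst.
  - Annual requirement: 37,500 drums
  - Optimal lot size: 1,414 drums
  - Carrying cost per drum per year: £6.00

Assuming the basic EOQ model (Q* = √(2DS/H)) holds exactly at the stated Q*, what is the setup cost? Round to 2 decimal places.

£159.95

EOQ relation: Q² = 2DS/H, so rearrange for the unknown.
S = Q²H / (2D) = 1,414² × 6 / (2 × 37,500) = 159.9517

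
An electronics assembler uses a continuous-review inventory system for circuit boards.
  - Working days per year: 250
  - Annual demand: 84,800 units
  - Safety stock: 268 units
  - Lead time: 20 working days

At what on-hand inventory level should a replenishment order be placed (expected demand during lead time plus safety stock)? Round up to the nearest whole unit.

Daily demand d = 84,800 / 250 = 339.200 units/day
Demand during lead time = 339.200 × 20 = 6,784.00
Reorder point = 6,784.00 + 268 = 7,052.00 → round up

7,052 units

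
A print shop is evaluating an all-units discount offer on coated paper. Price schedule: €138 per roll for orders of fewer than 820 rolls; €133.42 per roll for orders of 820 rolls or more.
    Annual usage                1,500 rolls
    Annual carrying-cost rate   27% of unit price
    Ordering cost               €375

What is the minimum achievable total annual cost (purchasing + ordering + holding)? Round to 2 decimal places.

H₁ = 27%×€138 = €37.2600;  H₂ = 27%×€133.42 = €36.0234
EOQ₁ = √(2×1,500×375/37.2600) = 173.76  (< 820, feasible at tier 1)
EOQ₂ = √(2×1,500×375/36.0234) = 176.72  (< 820 → use Q = 820 at tier-2 price)
TC(tier 1 (EOQ₁), Q≈173.8) = €213,474.37
TC(tier 2, Q≈820.0) = €215,585.57
Minimum at tier 1 (EOQ₁): €213,474.37

€213,474.37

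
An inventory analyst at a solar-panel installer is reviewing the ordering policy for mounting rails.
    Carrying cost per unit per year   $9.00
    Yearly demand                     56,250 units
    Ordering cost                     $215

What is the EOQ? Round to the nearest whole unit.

1,639 units

Q* = √(2·D·S / H) = √(2·56,250·215 / 9) = √2,687,500.0 ≈ 1,639.36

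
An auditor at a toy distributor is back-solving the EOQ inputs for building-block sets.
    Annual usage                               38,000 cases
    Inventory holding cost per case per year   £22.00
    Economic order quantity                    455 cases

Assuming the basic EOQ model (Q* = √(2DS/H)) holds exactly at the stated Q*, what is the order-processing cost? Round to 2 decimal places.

From Q* = √(2DS/H) ⇒ Q*² = 2DS/H.
S = Q²H / (2D) = 455² × 22 / (2 × 38,000) = 59.9283

£59.93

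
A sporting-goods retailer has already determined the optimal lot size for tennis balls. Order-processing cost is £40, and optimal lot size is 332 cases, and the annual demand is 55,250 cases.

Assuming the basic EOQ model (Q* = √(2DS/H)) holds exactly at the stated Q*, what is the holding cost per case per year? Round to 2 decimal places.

£40.10

EOQ relation: Q² = 2DS/H, so rearrange for the unknown.
H = 2DS / Q² = 2 × 55,250 × 40 / 332² = 40.1002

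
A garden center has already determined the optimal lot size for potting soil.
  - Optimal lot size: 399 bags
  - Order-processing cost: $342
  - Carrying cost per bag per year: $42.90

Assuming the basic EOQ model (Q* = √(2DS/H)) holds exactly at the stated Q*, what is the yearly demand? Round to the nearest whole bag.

EOQ relation: Q² = 2DS/H, so rearrange for the unknown.
D = Q²H / (2S) = 399² × 42.9 / (2 × 342) = 9,984.97

9,985 bags per year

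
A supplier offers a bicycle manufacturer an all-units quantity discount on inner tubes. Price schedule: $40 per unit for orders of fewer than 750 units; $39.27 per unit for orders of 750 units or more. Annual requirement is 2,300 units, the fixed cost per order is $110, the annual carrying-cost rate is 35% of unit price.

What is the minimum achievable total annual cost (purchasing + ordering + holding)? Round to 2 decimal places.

H₁ = 35%×$40 = $14.0000;  H₂ = 35%×$39.27 = $13.7445
EOQ₁ = √(2×2,300×110/14.0000) = 190.11  (< 750, feasible at tier 1)
EOQ₂ = √(2×2,300×110/13.7445) = 191.87  (< 750 → use Q = 750 at tier-2 price)
TC(tier 1 (EOQ₁), Q≈190.1) = $94,661.58
TC(tier 2, Q≈750.0) = $95,812.52
Minimum at tier 1 (EOQ₁): $94,661.58

$94,661.58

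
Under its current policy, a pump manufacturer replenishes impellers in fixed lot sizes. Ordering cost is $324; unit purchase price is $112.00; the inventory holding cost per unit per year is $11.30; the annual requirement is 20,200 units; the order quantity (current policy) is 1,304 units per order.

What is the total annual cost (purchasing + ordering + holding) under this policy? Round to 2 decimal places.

$2,274,786.62

Ordering: D/Q × S = 20,200/1,304 × $324 = $5,019.02
Holding:  Q/2 × H = 1,304/2 × $11.3 = $7,367.60
Purchase cost = D·C = 20,200 × 112 = $2,262,400.00
Total = $5,019.02 + $7,367.60 + $2,262,400.00 = $2,274,786.62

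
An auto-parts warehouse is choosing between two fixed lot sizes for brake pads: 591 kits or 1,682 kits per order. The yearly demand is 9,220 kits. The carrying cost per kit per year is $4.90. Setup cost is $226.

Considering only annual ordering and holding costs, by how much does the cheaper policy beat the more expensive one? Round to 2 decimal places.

For each Q, cost = (D/Q)·S + (Q/2)·H.
TC(591) = (9,220/591)×226 + (591/2)×4.9 = $4,973.70
TC(1,682) = (9,220/1,682)×226 + (1,682/2)×4.9 = $5,359.73
Lots of 591 are cheaper by $386.03.

$386.03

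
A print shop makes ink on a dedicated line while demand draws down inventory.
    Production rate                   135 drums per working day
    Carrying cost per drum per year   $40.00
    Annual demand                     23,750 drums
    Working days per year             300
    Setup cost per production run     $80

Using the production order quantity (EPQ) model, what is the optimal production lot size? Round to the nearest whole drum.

479 drums

d = 23,750/300 = 79.1667 drums/day;  effective holding cost H(1 − d/p) = 40·(1 − 79.1667/135) = 16.54321
Q* = √(2DS / H_eff) = √(2·23,750·80 / 16.54321) ≈ 479.27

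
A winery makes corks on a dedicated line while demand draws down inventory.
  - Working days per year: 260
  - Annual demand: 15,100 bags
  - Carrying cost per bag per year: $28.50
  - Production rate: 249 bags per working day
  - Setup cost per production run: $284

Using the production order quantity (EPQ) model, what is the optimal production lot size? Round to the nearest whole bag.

626 bags

d = 15,100/260 = 58.0769 bags/day;  effective holding cost H(1 − d/p) = 28.5·(1 − 58.0769/249) = 21.85264
Q* = √(2DS / H_eff) = √(2·15,100·284 / 21.85264) ≈ 626.48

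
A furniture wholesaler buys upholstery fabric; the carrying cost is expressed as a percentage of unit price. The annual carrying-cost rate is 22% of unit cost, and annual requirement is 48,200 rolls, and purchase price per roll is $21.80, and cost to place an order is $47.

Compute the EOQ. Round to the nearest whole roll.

972 rolls

H = i·C = 0.22 × $21.8 = $4.7960 per roll-year
EOQ = √(2DS/H) = √(2 × 48,200 × 47 / 4.796)
    = √(944,703.92) ≈ 971.96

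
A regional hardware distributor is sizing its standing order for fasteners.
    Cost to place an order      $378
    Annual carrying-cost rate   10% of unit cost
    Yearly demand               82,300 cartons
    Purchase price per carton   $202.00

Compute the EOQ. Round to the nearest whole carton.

Carrying cost H = $202 × 10% = $20.2000/carton/yr
Optimal lot size Q* = (2 × 82,300 × $378 / $20.2)^½ ≈ 1,755.03

1,755 cartons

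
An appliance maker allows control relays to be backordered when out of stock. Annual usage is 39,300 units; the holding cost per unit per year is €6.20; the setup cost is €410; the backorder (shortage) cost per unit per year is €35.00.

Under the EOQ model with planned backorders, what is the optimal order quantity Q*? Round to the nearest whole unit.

2,474 units

Q* = √(2DS/H) · √((H + b)/b)
   = √(2 × 39,300 × 410 / 6.2) · √((6.2 + 35) / 35)
   = 2,279.856 × 1.0850 ≈ 2,473.56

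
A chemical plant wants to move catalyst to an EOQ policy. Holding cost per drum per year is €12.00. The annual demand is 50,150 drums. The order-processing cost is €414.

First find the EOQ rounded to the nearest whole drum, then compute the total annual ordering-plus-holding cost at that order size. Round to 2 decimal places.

Q* = √(2·D·S / H) = √(2·50,150·414 / 12) = √3,460,350.0 ≈ 1,860.20 → Q = 1,860 drums
Ordering: D/Q × S = 50,150/1,860 × €414 = €11,162.42
Holding:  Q/2 × H = 1,860/2 × €12 = €11,160.00
Total = €11,162.42 + €11,160.00 = €22,322.42

€22,322.42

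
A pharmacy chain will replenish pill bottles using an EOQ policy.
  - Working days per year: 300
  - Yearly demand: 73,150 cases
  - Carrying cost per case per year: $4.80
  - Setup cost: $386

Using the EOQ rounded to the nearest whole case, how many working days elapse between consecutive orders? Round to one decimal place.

2DS/H = 2·73,150·386/4.8 = 11,764,958.33
EOQ = √11,764,958.33 ≈ 3,430.01 → Q = 3,430 cases
Cycle time = (working days × Q)/D = (300 × 3,430) / 73,150 = 14.067 days

14.1 days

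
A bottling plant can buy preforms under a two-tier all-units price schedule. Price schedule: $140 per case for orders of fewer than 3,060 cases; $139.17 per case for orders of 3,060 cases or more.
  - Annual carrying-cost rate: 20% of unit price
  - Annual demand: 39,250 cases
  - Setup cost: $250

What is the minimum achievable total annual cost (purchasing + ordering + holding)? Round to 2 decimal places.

$5,508,215.22

H₁ = 20%×$140 = $28.0000;  H₂ = 20%×$139.17 = $27.8340
EOQ₁ = √(2×39,250×250/28.0000) = 837.19  (< 3,060, feasible at tier 1)
EOQ₂ = √(2×39,250×250/27.8340) = 839.69  (< 3,060 → use Q = 3,060 at tier-2 price)
TC(tier 1 (EOQ₁), Q≈837.2) = $5,518,441.42
TC(tier 2, Q≈3,060.0) = $5,508,215.22
Minimum at tier 2: $5,508,215.22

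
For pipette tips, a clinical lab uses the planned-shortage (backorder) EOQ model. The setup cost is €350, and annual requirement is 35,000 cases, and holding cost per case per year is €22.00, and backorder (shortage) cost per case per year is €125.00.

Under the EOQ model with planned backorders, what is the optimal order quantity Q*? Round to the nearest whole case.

1,144 cases

Q* = √(2DS/H) · √((H + b)/b)
   = √(2 × 35,000 × 350 / 22) · √((22 + 125) / 125)
   = 1,055.290 × 1.0844 ≈ 1,144.39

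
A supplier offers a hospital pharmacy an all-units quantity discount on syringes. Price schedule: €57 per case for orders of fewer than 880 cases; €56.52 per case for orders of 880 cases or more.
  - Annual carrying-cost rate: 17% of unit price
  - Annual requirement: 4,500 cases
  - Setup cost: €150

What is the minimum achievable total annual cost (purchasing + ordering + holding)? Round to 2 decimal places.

€259,334.74

H₁ = 17%×€57 = €9.6900;  H₂ = 17%×€56.52 = €9.6084
EOQ₁ = √(2×4,500×150/9.6900) = 373.25  (< 880, feasible at tier 1)
EOQ₂ = √(2×4,500×150/9.6084) = 374.84  (< 880 → use Q = 880 at tier-2 price)
TC(tier 1 (EOQ₁), Q≈373.3) = €260,116.84
TC(tier 2, Q≈880.0) = €259,334.74
Minimum at tier 2: €259,334.74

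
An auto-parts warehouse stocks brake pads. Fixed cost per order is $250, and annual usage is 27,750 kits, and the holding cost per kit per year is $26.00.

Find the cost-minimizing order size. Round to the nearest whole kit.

731 kits

Q* = √(2·D·S / H) = √(2·27,750·250 / 26) = √533,653.8 ≈ 730.52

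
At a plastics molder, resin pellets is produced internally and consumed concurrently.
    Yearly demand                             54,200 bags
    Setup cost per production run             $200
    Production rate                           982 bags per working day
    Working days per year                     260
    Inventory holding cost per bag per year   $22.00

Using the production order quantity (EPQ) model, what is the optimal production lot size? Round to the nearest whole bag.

d = 54,200/260 = 208.4615 bags/day;  effective holding cost H(1 − d/p) = 22·(1 − 208.4615/982) = 17.32978
Q* = √(2DS / H_eff) = √(2·54,200·200 / 17.32978) ≈ 1,118.49

1,118 bags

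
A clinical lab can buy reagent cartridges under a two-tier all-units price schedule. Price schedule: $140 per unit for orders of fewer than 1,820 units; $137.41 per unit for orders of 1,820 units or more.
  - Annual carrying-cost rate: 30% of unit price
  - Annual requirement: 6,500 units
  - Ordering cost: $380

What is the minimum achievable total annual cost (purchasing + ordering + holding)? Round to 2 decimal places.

$924,404.17

H₁ = 30%×$140 = $42.0000;  H₂ = 30%×$137.41 = $41.2230
EOQ₁ = √(2×6,500×380/42.0000) = 342.96  (< 1,820, feasible at tier 1)
EOQ₂ = √(2×6,500×380/41.2230) = 346.17  (< 1,820 → use Q = 1,820 at tier-2 price)
TC(tier 1 (EOQ₁), Q≈343.0) = $924,404.17
TC(tier 2, Q≈1,820.0) = $932,035.07
Minimum at tier 1 (EOQ₁): $924,404.17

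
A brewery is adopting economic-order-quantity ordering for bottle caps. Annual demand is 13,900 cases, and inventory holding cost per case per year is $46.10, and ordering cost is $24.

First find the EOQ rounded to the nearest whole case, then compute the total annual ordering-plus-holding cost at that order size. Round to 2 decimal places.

2DS/H = 2·13,900·24/46.1 = 14,472.89
EOQ = √14,472.89 ≈ 120.30 → Q = 120 cases
Annual ordering cost = (D/Q)·S = (13,900/120) × 24 = $2,780.00
Annual holding cost  = (Q/2)·H = (120/2) × 46.1 = $2,766.00
Total = $2,780.00 + $2,766.00 = $5,546.00

$5,546.00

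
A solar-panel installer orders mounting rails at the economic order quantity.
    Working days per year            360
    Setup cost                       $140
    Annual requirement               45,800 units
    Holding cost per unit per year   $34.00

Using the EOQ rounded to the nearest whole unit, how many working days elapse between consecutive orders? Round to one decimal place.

Q* = √(2·D·S / H) = √(2·45,800·140 / 34) = √377,176.5 ≈ 614.15 → Q = 614 units
Cycle time = (working days × Q)/D = (360 × 614) / 45,800 = 4.826 days

4.8 days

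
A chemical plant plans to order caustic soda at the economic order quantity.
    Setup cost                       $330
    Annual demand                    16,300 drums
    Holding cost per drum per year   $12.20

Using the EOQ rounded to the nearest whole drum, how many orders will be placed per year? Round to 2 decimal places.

17.36 orders per year

Q* = √(2·D·S / H) = √(2·16,300·330 / 12.2) = √881,803.3 ≈ 939.04 → Q = 939
Orders per year = D/Q = 16,300 / 939 = 17.359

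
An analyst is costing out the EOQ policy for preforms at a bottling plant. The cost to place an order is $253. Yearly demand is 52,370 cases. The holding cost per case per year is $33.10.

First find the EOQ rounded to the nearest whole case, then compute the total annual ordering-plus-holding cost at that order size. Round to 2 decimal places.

EOQ = √(2DS/H) = √(2 × 52,370 × 253 / 33.1)
    = √(800,580.66) ≈ 894.75 → Q = 895 cases
Orders/yr = 52,370/895 = 58.514; ordering cost = 58.514 × $253 = $14,804.03
Average inventory = 895/2 = 447.5; holding cost = 447.5 × $33.1 = $14,812.25
Total = $14,804.03 + $14,812.25 = $29,616.28

$29,616.28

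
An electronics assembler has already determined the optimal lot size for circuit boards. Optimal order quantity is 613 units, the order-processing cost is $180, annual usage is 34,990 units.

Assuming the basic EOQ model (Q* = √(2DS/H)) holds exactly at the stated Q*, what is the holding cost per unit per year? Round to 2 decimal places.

From Q* = √(2DS/H) ⇒ Q*² = 2DS/H.
H = 2DS / Q² = 2 × 34,990 × 180 / 613² = 33.5217

$33.52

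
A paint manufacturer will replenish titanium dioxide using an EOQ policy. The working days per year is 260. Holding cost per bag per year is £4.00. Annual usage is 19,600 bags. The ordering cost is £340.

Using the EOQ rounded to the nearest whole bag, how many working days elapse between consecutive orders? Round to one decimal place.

24.2 days

EOQ = √(2DS/H) = √(2 × 19,600 × 340 / 4)
    = √(3,332,000.00) ≈ 1,825.38 → Q = 1,825 bags
Days between orders = 260 / (D/Q) = 260 / 10.740 ≈ 24.209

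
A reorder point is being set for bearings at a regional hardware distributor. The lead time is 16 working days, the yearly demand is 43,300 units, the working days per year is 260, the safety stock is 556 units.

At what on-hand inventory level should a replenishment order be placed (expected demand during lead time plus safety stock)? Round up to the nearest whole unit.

3,221 units

Daily demand d = 43,300 / 260 = 166.538 units/day
Demand during lead time = 166.538 × 16 = 2,664.62
Reorder point = 2,664.62 + 556 = 3,220.62 → round up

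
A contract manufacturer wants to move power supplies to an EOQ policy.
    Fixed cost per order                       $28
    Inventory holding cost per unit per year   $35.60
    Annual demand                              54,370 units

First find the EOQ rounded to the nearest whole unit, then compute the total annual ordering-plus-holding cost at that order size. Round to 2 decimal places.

Q* = √(2·D·S / H) = √(2·54,370·28 / 35.6) = √85,525.8 ≈ 292.45 → Q = 292 units
Orders/yr = 54,370/292 = 186.199; ordering cost = 186.199 × $28 = $5,213.56
Average inventory = 292/2 = 146; holding cost = 146 × $35.6 = $5,197.60
Total = $5,213.56 + $5,197.60 = $10,411.16

$10,411.16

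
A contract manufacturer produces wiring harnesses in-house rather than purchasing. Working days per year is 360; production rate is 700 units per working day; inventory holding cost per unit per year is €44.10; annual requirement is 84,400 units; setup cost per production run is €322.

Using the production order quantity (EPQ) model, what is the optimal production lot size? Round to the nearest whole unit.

1,361 units

d = 84,400/360 = 234.4444 units/day;  effective holding cost H(1 − d/p) = 44.1·(1 − 234.4444/700) = 29.33000
Q* = √(2DS / H_eff) = √(2·84,400·322 / 29.33000) ≈ 1,361.31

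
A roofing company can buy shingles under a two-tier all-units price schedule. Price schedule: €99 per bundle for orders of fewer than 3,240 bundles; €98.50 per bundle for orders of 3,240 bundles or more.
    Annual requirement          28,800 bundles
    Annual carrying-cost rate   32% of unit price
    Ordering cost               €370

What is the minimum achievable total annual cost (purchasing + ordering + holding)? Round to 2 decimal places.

H₁ = 32%×€99 = €31.6800;  H₂ = 32%×€98.50 = €31.5200
EOQ₁ = √(2×28,800×370/31.6800) = 820.20  (< 3,240, feasible at tier 1)
EOQ₂ = √(2×28,800×370/31.5200) = 822.28  (< 3,240 → use Q = 3,240 at tier-2 price)
TC(tier 1 (EOQ₁), Q≈820.2) = €2,877,183.92
TC(tier 2, Q≈3,240.0) = €2,891,151.29
Minimum at tier 1 (EOQ₁): €2,877,183.92

€2,877,183.92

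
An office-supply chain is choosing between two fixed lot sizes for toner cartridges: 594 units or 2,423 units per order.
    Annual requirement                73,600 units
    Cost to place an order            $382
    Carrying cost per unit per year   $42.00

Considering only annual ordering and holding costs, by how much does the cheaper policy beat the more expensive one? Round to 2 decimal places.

For each Q, cost = (D/Q)·S + (Q/2)·H.
TC(594) = (73,600/594)×382 + (594/2)×42 = $59,805.99
TC(2,423) = (73,600/2,423)×382 + (2,423/2)×42 = $62,486.47
Cheaper: Q = 594.  Difference = $2,680.48

$2,680.48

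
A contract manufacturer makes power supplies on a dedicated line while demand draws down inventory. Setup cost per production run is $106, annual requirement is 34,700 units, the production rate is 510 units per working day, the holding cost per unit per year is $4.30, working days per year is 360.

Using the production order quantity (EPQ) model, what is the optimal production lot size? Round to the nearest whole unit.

d = 34,700/360 = 96.3889 units/day;  effective holding cost H(1 − d/p) = 4.3·(1 − 96.3889/510) = 3.48731
Q* = √(2DS / H_eff) = √(2·34,700·106 / 3.48731) ≈ 1,452.40

1,452 units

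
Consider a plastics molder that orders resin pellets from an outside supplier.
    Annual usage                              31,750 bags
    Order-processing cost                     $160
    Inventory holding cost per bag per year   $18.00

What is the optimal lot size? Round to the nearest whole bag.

Optimal lot size Q* = (2 × 31,750 × $160 / $18)^½ ≈ 751.30

751 bags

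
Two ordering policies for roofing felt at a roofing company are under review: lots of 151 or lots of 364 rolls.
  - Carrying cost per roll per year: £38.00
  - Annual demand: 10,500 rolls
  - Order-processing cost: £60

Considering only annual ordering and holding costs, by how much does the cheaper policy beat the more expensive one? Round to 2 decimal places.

Annual cost at Q: ordering D·S/Q plus holding Q·H/2.
TC(151) = (10,500/151)×60 + (151/2)×38 = £7,041.19
TC(364) = (10,500/364)×60 + (364/2)×38 = £8,646.77
Cheaper: Q = 151.  Difference = £1,605.58

£1,605.58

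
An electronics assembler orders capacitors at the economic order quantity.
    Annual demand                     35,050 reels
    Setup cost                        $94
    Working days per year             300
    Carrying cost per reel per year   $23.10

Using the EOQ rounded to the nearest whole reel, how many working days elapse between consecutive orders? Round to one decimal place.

4.6 days

2DS/H = 2·35,050·94/23.1 = 285,255.41
EOQ = √285,255.41 ≈ 534.09 → Q = 534 reels
T = Q/D × 300 days = 534/35,050 × 300 = 4.571 days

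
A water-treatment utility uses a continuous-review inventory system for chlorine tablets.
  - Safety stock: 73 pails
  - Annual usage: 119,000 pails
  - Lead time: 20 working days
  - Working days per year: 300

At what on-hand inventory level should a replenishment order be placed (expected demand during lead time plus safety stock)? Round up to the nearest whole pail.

8,007 pails

Daily demand d = 119,000 / 300 = 396.667 pails/day
Demand during lead time = 396.667 × 20 = 7,933.33
Reorder point = 7,933.33 + 73 = 8,006.33 → round up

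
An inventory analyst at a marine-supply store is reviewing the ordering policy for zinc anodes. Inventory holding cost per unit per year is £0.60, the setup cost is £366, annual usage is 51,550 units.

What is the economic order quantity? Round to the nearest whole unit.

7,930 units

2DS/H = 2·51,550·366/0.6 = 62,891,000.00
EOQ = √62,891,000.00 ≈ 7,930.38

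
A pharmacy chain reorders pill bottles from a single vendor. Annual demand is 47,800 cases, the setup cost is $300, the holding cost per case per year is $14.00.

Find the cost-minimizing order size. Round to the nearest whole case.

Optimal lot size Q* = (2 × 47,800 × $300 / $14)^½ ≈ 1,431.28

1,431 cases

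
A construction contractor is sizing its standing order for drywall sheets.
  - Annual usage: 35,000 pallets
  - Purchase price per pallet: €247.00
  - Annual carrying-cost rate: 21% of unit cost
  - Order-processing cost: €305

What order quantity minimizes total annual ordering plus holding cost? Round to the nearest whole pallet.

642 pallets

Carrying cost H = €247 × 21% = €51.8700/pallet/yr
EOQ = √(2DS/H) = √(2 × 35,000 × 305 / 51.87)
    = √(411,605.94) ≈ 641.57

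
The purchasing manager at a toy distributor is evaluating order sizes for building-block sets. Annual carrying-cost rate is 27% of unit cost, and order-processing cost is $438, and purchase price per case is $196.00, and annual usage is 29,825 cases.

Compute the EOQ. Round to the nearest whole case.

703 cases

H = i·C = 0.27 × $196 = $52.9200 per case-year
Q* = √(2·D·S / H) = √(2·29,825·438 / 52.92) = √493,701.8 ≈ 702.64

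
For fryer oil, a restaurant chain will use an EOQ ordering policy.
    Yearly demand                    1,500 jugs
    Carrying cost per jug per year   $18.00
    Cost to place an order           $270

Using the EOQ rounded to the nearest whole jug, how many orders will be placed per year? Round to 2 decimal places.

7.08 orders per year

Q* = √(2·D·S / H) = √(2·1,500·270 / 18) = √45,000.0 ≈ 212.13 → Q = 212
Orders per year = D/Q = 1,500 / 212 = 7.075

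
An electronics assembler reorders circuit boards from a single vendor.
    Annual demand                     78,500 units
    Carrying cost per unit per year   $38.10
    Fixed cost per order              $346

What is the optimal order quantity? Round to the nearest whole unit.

1,194 units

EOQ = √(2DS/H) = √(2 × 78,500 × 346 / 38.1)
    = √(1,425,774.28) ≈ 1,194.06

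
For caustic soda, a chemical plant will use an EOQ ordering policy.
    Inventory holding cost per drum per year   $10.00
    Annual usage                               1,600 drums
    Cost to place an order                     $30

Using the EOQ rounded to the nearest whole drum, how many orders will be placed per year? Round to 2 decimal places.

16.33 orders per year

Optimal lot size Q* = (2 × 1,600 × $30 / $10)^½ ≈ 97.98 → Q = 98
Orders per year = D/Q = 1,600 / 98 = 16.327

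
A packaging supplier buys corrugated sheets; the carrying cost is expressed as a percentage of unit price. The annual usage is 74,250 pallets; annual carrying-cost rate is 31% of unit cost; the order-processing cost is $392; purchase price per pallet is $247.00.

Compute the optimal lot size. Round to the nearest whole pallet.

H = i·C = 0.31 × $247 = $76.5700 per pallet-year
EOQ = √(2DS/H) = √(2 × 74,250 × 392 / 76.57)
    = √(760,245.53) ≈ 871.92

872 pallets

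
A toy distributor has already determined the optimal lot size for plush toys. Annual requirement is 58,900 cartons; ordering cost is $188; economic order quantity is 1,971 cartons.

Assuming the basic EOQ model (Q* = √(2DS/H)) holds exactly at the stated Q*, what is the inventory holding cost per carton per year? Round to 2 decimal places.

From Q* = √(2DS/H) ⇒ Q*² = 2DS/H.
H = 2DS / Q² = 2 × 58,900 × 188 / 1,971² = 5.7007

$5.70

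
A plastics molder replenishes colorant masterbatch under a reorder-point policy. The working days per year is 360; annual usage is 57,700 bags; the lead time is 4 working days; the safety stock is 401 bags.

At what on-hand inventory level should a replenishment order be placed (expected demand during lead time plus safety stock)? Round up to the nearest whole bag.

1,043 bags

Daily demand d = 57,700 / 360 = 160.278 bags/day
Demand during lead time = 160.278 × 4 = 641.11
Reorder point = 641.11 + 401 = 1,042.11 → round up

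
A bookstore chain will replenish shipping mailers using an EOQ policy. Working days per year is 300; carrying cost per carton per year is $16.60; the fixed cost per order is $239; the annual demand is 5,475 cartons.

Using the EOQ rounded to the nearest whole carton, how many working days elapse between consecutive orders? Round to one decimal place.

Q* = √(2·D·S / H) = √(2·5,475·239 / 16.6) = √157,653.6 ≈ 397.06 → Q = 397 cartons
T = Q/D × 300 days = 397/5,475 × 300 = 21.753 days

21.8 days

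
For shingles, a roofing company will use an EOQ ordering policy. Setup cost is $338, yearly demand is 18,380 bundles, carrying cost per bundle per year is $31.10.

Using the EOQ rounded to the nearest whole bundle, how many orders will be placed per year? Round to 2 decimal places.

EOQ = √(2DS/H) = √(2 × 18,380 × 338 / 31.1)
    = √(399,513.83) ≈ 632.07 → Q = 632
N = D/Q = 18,380/632 ≈ 29.082 orders/yr

29.08 orders per year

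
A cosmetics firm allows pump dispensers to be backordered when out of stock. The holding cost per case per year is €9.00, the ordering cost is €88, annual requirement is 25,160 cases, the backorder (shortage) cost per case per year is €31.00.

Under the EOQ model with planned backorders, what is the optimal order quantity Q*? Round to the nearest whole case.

Basic EOQ = √(2·25,160·88/9) = 701.440
Backorder adjustment √((H+b)/b) = √((9+31)/31) = 1.1359
Q* = 701.440 × 1.1359 ≈ 796.78

797 cases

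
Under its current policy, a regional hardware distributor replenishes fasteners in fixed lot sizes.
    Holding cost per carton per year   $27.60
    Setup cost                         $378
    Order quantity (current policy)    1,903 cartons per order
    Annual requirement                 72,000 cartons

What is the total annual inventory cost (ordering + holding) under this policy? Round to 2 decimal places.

$40,563.03

Ordering: D/Q × S = 72,000/1,903 × $378 = $14,301.63
Holding:  Q/2 × H = 1,903/2 × $27.6 = $26,261.40
Total = $14,301.63 + $26,261.40 = $40,563.03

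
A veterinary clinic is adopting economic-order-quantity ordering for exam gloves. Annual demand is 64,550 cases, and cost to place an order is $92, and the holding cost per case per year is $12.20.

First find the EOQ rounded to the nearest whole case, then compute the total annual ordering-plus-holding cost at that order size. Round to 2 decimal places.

Optimal lot size Q* = (2 × 64,550 × $92 / $12.2)^½ ≈ 986.68 → Q = 987 cases
Orders/yr = 64,550/987 = 65.400; ordering cost = 65.400 × $92 = $6,016.82
Average inventory = 987/2 = 493.5; holding cost = 493.5 × $12.2 = $6,020.70
Total = $6,016.82 + $6,020.70 = $12,037.52

$12,037.52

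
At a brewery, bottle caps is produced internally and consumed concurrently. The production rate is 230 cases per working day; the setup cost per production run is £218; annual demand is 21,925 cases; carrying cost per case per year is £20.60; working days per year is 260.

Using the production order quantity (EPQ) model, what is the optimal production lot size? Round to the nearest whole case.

856 cases

Daily demand d = 21,925/260 = 84.327; p = 230; 1 − d/p = 0.63336
EPQ = √(2DS / (H(1 − d/p)))
    = √(2 × 21,925 × 218 / (20.6 × 0.63336)) ≈ 855.96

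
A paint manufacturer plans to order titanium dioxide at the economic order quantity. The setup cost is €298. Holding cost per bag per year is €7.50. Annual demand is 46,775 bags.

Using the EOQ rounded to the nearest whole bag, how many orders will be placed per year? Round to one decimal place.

Optimal lot size Q* = (2 × 46,775 × €298 / €7.5)^½ ≈ 1,927.97 → Q = 1,928
N = D/Q = 46,775/1,928 ≈ 24.261 orders/yr

24.3 orders per year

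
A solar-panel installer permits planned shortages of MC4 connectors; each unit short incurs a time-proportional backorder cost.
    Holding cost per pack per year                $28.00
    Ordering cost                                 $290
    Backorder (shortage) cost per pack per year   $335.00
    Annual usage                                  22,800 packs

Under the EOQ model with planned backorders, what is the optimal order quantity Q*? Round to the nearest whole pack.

Q* = √(2DS/H) · √((H + b)/b)
   = √(2 × 22,800 × 290 / 28) · √((28 + 335) / 335)
   = 687.230 × 1.0410 ≈ 715.37

715 packs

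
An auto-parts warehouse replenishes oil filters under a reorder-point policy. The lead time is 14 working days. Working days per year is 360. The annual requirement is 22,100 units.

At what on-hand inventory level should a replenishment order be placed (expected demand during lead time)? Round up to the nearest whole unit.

Daily demand d = 22,100 / 360 = 61.389 units/day
Demand during lead time = 61.389 × 14 = 859.44
Reorder point = 859.44 → round up

860 units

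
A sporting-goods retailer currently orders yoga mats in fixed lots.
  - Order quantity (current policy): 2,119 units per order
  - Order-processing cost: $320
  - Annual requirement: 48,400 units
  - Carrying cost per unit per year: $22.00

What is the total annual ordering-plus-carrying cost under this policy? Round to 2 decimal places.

$30,618.11

Ordering: D/Q × S = 48,400/2,119 × $320 = $7,309.11
Holding:  Q/2 × H = 2,119/2 × $22 = $23,309.00
Total = $7,309.11 + $23,309.00 = $30,618.11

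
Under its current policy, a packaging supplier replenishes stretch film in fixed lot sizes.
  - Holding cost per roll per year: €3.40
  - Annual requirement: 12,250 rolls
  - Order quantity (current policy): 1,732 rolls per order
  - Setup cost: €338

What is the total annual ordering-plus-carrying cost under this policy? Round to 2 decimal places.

Orders/yr = 12,250/1,732 = 7.073; ordering cost = 7.073 × €338 = €2,390.59
Average inventory = 1,732/2 = 866; holding cost = 866 × €3.4 = €2,944.40
Total = €2,390.59 + €2,944.40 = €5,334.99

€5,334.99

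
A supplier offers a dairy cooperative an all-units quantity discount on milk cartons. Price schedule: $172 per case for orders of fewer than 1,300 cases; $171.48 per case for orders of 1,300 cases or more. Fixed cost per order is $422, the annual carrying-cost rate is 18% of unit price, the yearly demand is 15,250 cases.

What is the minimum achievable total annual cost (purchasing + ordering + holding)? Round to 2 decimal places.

$2,640,083.54

H₁ = 18%×$172 = $30.9600;  H₂ = 18%×$171.48 = $30.8664
EOQ₁ = √(2×15,250×422/30.9600) = 644.77  (< 1,300, feasible at tier 1)
EOQ₂ = √(2×15,250×422/30.8664) = 645.75  (< 1,300 → use Q = 1,300 at tier-2 price)
TC(tier 1 (EOQ₁), Q≈644.8) = $2,642,962.12
TC(tier 2, Q≈1,300.0) = $2,640,083.54
Minimum at tier 2: $2,640,083.54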